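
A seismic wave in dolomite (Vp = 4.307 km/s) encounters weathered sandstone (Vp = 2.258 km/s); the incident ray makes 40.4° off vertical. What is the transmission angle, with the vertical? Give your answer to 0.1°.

sin θ₁/V₁ = sin θ₂/V₂ ⇒ sin θ₂ = 2.258·sin 40.4°/4.307 = 2.258·0.6481/4.307 = 0.3398.
θ₂ = sin⁻¹(0.3398) = 19.86° (from vertical).

19.9°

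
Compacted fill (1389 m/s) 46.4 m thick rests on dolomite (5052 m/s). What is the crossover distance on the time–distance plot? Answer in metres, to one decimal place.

123.1 m

θ_c = arcsin(1389/5052) = 15.96°, so cos θ_c = 0.9615 and tᵢ = 2h cos θ_c/V₁ = 0.0642 s.
At crossover x/V₁ = x/V₂ + tᵢ ⇒ x = tᵢ/(1/V₁ − 1/V₂) = 0.06424/(7.1994e-04 − 1.9794e-04) = 123.06 m.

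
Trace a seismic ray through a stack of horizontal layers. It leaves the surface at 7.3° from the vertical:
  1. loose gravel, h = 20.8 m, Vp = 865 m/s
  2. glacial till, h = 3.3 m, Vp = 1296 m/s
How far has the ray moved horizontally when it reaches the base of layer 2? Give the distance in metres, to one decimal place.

Apply Snell's law at each interface; in layer i the horizontal offset is hᵢ·tan θᵢ.
Layer 1: θ = 7.30°; offset = 20.8·tan 7.30° = 2.665 m.
Layer 2: sin θ = 1296·sin 7.3°/865 = 0.1904, θ = 10.97°; offset = 3.3·tan 10.97° = 0.640 m.
Σ offsets = 3.304 m.

3.3 m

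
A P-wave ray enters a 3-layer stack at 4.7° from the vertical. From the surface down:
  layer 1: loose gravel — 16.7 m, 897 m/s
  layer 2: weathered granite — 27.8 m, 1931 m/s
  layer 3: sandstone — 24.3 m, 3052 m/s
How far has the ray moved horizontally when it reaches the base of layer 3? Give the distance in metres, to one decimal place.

Ray parameter p = sin 4.7° / 897 m/s = 9.1347e-05 s/m.
Layer 1: θ = 4.70°; offset = 16.7·tan 4.70° = 1.373 m.
Layer 2: sin θ = p·1931 = 0.1764 → θ = 10.16°; offset = 27.8·tan 10.16° = 4.982 m.
Layer 3: sin θ = p·3052 = 0.2788 → θ = 16.19°; offset = 24.3·tan 16.19° = 7.054 m.
Σ offsets = 13.409 m.

13.4 m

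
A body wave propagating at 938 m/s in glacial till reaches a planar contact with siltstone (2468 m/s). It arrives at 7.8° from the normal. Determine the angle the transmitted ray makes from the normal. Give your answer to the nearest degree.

21°

Snell's law: sin θ₂ = (V₂/V₁)·sin θ₁ = (2468/938)·sin 7.8° = 0.3571.
θ₂ = sin⁻¹(0.3571) = 20.92° (from vertical).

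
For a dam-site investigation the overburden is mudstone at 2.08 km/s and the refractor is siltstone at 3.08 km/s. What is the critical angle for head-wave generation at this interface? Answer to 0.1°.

42.5°

At critical incidence the refracted ray runs along the interface (θ₂ = 90°), so sin θ_c = V₁/V₂.
θ_c = arcsin(2.08/3.08) = arcsin 0.6753 = 42.48°.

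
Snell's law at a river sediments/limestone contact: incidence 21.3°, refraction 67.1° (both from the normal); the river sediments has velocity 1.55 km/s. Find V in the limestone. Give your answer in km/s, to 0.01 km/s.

Snell's law: sin 21.3°/V₁ = sin 67.1°/V₂.
V₂ = V₁·sin 67.1°/sin 21.3° = 1.55 × 2.5359 = 3.93 km/s.

3.93 km/s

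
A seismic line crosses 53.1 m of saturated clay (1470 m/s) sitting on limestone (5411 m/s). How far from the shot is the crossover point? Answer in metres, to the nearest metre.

θ_c = arcsin(1470/5411) = 15.76°, so cos θ_c = 0.9624 and tᵢ = 2h cos θ_c/V₁ = 0.0695 s.
At crossover x/V₁ = x/V₂ + tᵢ ⇒ x = tᵢ/(1/V₁ − 1/V₂) = 0.06953/(6.8027e-04 − 1.8481e-04) = 140.33 m.

140 m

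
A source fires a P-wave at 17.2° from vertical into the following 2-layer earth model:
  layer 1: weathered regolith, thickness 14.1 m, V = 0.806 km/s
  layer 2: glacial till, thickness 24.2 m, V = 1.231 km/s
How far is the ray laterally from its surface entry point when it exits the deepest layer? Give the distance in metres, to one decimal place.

Apply Snell's law at each interface; in layer i the horizontal offset is hᵢ·tan θᵢ.
Layer 1: θ = 17.20°; offset = 14.1·tan 17.20° = 4.365 m.
Layer 2: sin θ = 1.231·sin 17.2°/0.806 = 0.4516, θ = 26.85°; offset = 24.2·tan 26.85° = 12.250 m.
Summing the layer offsets gives 16.615 m.

16.6 m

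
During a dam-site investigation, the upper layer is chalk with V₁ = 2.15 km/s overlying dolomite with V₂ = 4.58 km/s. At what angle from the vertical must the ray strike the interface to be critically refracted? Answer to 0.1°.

Critical incidence: sin θ_c = V₁/V₂ = 2.15/4.58 = 0.4694.
θ_c = arcsin 0.4694 = 28.00°.

28.0°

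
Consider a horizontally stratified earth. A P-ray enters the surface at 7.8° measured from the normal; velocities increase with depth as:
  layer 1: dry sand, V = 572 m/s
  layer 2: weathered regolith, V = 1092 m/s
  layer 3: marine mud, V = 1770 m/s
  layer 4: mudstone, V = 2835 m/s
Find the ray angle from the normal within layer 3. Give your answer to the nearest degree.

Snell's law across each interface conserves sin θ / V, so sin θ_3 = V_3·sin θ₁/V₁.
sin θ_3 = 1770 × sin 7.8° / 572 = 0.4200.
θ_3 = 24.83° from the vertical.

25°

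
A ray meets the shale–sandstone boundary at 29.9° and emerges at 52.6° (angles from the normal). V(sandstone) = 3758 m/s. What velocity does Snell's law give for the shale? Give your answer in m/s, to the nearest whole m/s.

sin 29.9° = 0.4985; sin 52.6° = 0.7944.
V₁ = V₂·(sin θ₁/sin θ₂) = 3758·(0.4985/0.7944) = 2358.11 m/s.

2358 m/s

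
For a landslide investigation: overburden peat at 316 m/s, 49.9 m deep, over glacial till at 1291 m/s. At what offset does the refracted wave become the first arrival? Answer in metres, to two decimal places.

128.13 m

x_cross = 2h·√((V₂+V₁)/(V₂−V₁)).
(V₂+V₁)/(V₂−V₁) = (1291+316)/(1291−316) = 1.6482; √ = 1.2838.
x_cross = 2·49.9·1.2838 = 128.13 m.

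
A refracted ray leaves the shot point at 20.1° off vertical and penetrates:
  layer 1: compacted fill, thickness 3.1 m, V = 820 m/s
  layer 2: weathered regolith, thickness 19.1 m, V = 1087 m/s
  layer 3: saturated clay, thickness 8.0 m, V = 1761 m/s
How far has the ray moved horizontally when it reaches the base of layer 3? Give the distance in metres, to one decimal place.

19.7 m

Apply Snell's law at each interface; in layer i the horizontal offset is hᵢ·tan θᵢ.
Layer 1: θ = 20.10°; offset = 3.1·tan 20.10° = 1.134 m.
Layer 2: sin θ = 1087·sin 20.1°/820 = 0.4556, θ = 27.10°; offset = 19.1·tan 27.10° = 9.774 m.
Layer 3: sin θ = 1761·sin 20.1°/820 = 0.7380, θ = 47.56°; offset = 8.0·tan 47.56° = 8.750 m.
Summing the layer offsets gives 19.659 m.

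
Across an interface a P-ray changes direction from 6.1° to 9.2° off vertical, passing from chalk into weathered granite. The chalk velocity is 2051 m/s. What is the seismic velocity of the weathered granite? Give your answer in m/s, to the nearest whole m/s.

sin 6.1° = 0.1063; sin 9.2° = 0.1599.
V₂ = V₁·(sin θ₂/sin θ₁) = 2051·(0.1599/0.1063) = 3085.86 m/s.

3086 m/s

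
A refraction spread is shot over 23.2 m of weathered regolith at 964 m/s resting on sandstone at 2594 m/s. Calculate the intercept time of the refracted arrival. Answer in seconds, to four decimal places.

0.0447 s

tᵢ = 2h·√(V₂²−V₁²)/(V₁V₂).
√(V₂²−V₁²) = √(2594²−964²) = 2408.2 m/s.
tᵢ = 2·23.2·2408.2/(964·2594) = 0.04469 s.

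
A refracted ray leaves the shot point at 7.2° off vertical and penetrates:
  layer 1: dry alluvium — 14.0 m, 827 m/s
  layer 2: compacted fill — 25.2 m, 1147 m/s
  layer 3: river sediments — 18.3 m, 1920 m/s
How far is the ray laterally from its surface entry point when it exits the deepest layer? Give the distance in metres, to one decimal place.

Ray parameter p = sin 7.2° / 827 m/s = 1.5155e-04 s/m.
Layer 1: θ = 7.20°; offset = 14.0·tan 7.20° = 1.769 m.
Layer 2: sin θ = p·1147 = 0.1738 → θ = 10.01°; offset = 25.2·tan 10.01° = 4.448 m.
Layer 3: sin θ = p·1920 = 0.2910 → θ = 16.92°; offset = 18.3·tan 16.92° = 5.566 m.
Σ offsets = 11.783 m.

11.8 m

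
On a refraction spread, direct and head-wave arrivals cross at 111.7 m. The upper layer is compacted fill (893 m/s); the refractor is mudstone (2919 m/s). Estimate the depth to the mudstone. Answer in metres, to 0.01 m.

40.72 m

x_cross = 2h·√((V₂+V₁)/(V₂−V₁)) → h = x_cross / (2·√((V₂+V₁)/(V₂−V₁))).
√((V₂+V₁)/(V₂−V₁)) = √((2919+893)/(2919−893)) = 1.3717.
h = 111.7 / (2·1.3717) = 40.72 m.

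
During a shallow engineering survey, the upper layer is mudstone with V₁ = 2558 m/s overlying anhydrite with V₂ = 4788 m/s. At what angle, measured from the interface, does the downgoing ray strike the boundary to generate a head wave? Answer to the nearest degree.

58°

Critical incidence: sin θ_c = V₁/V₂ = 2558/4788 = 0.5343.
θ_c = arcsin 0.5343 = 32.29°.
Measured from the interface: 90° − 32.29° = 57.71°.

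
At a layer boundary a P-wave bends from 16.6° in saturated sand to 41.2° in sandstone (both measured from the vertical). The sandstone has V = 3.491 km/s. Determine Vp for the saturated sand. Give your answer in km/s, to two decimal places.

1.51 km/s

Snell's law: sin 16.6°/V₁ = sin 41.2°/V₂.
V₁ = V₂·sin 16.6°/sin 41.2° = 3.491 × 0.4337 = 1.51 km/s.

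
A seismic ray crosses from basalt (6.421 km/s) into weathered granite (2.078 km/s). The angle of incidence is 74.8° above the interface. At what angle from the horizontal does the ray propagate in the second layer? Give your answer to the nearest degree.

Angle from the normal: 90° − 74.8° = 15.2°.
sin θ₁/V₁ = sin θ₂/V₂ ⇒ sin θ₂ = 2.078·sin 15.2°/6.421 = 2.078·0.2622/6.421 = 0.0849.
θ₂ = arcsin 0.0849 = 4.87° from the normal.
From the interface: 90° − 4.87° = 85.13°.

85°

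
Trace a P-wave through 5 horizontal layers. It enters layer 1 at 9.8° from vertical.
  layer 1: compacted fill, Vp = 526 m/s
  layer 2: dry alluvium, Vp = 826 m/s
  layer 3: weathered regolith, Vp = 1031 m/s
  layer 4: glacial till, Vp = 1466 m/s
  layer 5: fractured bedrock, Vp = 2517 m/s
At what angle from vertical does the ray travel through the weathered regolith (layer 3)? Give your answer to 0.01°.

19.49°

Ray parameter p = sin 9.8° / 526 = 3.2359e-04 s/m.
sin θ_3 = p·V_3 = 3.2359e-04 × 1031 = 0.3336.
θ_3 = 19.49° from the vertical.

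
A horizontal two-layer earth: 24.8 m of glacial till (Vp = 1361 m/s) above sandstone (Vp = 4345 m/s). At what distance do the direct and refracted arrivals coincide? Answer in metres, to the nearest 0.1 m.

68.6 m

θ_c = arcsin(1361/4345) = 18.25°, so cos θ_c = 0.9497 and tᵢ = 2h cos θ_c/V₁ = 0.0346 s.
At crossover x/V₁ = x/V₂ + tᵢ ⇒ x = tᵢ/(1/V₁ − 1/V₂) = 0.03461/(7.3475e-04 − 2.3015e-04) = 68.59 m.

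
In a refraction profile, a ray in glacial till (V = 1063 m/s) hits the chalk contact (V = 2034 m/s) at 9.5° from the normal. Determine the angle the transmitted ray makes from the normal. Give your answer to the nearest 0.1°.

Snell's law: sin θ₂ = (V₂/V₁)·sin θ₁ = (2034/1063)·sin 9.5° = 0.3158.
θ₂ = arcsin 0.3158 = 18.41° from the normal.

18.4°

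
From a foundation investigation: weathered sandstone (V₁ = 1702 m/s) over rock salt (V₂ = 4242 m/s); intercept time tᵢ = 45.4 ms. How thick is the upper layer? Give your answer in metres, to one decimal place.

θ_c = arcsin(1702/4242) = 23.65°; cos θ_c = 0.9160.
tᵢ = 2h cos θ_c/V₁ ⇒ h = tᵢ·V₁/(2 cos θ_c) = 0.0454·1702/(2·0.9160) = 42.18 m.

42.2 m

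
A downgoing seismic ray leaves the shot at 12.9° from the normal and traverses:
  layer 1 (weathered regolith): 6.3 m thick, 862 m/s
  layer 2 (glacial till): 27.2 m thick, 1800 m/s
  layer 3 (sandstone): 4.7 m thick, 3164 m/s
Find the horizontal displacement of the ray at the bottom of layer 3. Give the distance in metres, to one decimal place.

22.5 m

Ray parameter p = sin 12.9° / 862 m/s = 2.5899e-04 s/m.
Layer 1: θ = 12.90°; offset = 6.3·tan 12.90° = 1.443 m.
Layer 2: sin θ = p·1800 = 0.4662 → θ = 27.79°; offset = 27.2·tan 27.79° = 14.333 m.
Layer 3: sin θ = p·3164 = 0.8194 → θ = 55.03°; offset = 4.7·tan 55.03° = 6.720 m.
Σ offsets = 22.495 m.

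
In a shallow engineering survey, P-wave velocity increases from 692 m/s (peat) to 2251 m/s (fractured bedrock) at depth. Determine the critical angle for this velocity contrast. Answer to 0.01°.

17.90°

At critical incidence the refracted ray runs along the interface (θ₂ = 90°), so sin θ_c = V₁/V₂.
θ_c = arcsin(692/2251) = arcsin 0.3074 = 17.90°.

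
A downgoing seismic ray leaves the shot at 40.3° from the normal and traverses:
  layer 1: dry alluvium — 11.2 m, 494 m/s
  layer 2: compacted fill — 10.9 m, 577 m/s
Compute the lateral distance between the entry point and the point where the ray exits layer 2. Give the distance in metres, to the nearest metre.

Ray parameter p = sin 40.3° / 494 m/s = 1.3093e-03 s/m.
Layer 1: θ = 40.30°; offset = 11.2·tan 40.30° = 9.498 m.
Layer 2: sin θ = p·577 = 0.7555 → θ = 49.07°; offset = 10.9·tan 49.07° = 12.568 m.
Summing the layer offsets gives 22.066 m.

22 m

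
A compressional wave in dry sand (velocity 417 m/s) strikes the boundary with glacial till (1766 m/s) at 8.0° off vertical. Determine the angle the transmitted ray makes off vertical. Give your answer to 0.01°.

sin θ₁/V₁ = sin θ₂/V₂ ⇒ sin θ₂ = 1766·sin 8.0°/417 = 1766·0.1392/417 = 0.5894.
θ₂ = arcsin 0.5894 = 36.11° from the normal.

36.11°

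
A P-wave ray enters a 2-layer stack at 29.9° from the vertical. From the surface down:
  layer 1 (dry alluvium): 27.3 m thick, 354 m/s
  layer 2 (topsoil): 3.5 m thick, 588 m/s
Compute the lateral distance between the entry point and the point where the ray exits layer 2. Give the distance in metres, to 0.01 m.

Apply Snell's law at each interface; in layer i the horizontal offset is hᵢ·tan θᵢ.
Layer 1: θ = 29.90°; offset = 27.3·tan 29.90° = 15.6982 m.
Layer 2: sin θ = 588·sin 29.9°/354 = 0.8280, θ = 55.89°; offset = 3.5·tan 55.89° = 5.1682 m.
Total horizontal offset = 20.8664 m.

20.87 m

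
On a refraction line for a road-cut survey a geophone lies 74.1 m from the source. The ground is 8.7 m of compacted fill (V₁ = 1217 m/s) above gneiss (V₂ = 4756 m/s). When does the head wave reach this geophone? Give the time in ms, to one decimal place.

29.4 ms

θ_c = arcsin(V₁/V₂) = arcsin(1217/4756) = 14.83°, cos θ_c = 0.9667.
Intercept time tᵢ = 2h cos θ_c / V₁ = 2·8.7·0.9667/1217 = 0.01382 s.
t = x/V₂ + tᵢ = 74.1/4756 + 0.01382 = 0.02940 s.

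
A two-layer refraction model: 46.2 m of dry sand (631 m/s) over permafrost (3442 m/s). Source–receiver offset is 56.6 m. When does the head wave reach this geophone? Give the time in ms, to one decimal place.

160.4 ms

θ_c = arcsin(V₁/V₂) = arcsin(631/3442) = 10.56°, cos θ_c = 0.9831.
Intercept time tᵢ = 2h cos θ_c / V₁ = 2·46.2·0.9831/631 = 0.14395 s.
t = x/V₂ + tᵢ = 56.6/3442 + 0.14395 = 0.16040 s.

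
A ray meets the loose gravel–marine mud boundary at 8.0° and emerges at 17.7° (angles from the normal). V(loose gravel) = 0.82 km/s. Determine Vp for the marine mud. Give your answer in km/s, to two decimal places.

sin 8.0° = 0.1392; sin 17.7° = 0.3040.
V₂ = V₁·(sin θ₂/sin θ₁) = 0.82·(0.3040/0.1392) = 1.79 km/s.

1.79 km/s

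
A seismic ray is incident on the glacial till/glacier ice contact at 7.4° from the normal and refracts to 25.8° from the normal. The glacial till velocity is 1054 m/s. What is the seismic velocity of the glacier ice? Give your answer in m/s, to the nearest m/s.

3562 m/s

Snell's law: sin 7.4°/V₁ = sin 25.8°/V₂.
V₂ = V₁·sin 25.8°/sin 7.4° = 1054 × 3.3792 = 3561.72 m/s.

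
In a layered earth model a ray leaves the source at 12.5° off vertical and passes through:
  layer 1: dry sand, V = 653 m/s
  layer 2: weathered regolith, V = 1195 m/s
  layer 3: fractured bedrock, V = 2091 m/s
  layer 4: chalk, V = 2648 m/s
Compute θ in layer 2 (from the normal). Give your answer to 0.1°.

Ray parameter p = sin 12.5° / 653 = 3.3145e-04 s/m.
sin θ_2 = p·V_2 = 3.3145e-04 × 1195 = 0.3961.
θ_2 = arcsin 0.3961 = 23.33°.

23.3°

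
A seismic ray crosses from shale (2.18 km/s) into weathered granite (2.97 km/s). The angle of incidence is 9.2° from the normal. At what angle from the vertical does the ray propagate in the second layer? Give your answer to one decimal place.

Snell's law: sin θ₂ = (V₂/V₁)·sin θ₁ = (2.97/2.18)·sin 9.2° = 0.2178.
θ₂ = sin⁻¹(0.2178) = 12.58° (from vertical).

12.6°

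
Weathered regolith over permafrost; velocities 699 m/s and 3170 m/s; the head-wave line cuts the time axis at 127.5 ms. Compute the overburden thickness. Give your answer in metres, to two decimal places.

θ_c = arcsin(699/3170) = 12.74°; cos θ_c = 0.9754.
tᵢ = 2h cos θ_c/V₁ ⇒ h = tᵢ·V₁/(2 cos θ_c) = 0.1275·699/(2·0.9754) = 45.69 m.

45.69 m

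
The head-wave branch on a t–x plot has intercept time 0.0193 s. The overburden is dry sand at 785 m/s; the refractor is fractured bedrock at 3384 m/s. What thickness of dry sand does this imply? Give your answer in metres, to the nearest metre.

θ_c = arcsin(785/3384) = 13.41°; cos θ_c = 0.9727.
tᵢ = 2h cos θ_c/V₁ ⇒ h = tᵢ·V₁/(2 cos θ_c) = 0.0193·785/(2·0.9727) = 7.79 m.

8 m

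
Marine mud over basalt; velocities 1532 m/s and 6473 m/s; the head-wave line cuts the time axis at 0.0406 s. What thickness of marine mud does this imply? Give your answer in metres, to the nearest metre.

32 m

θ_c = arcsin(1532/6473) = 13.69°; cos θ_c = 0.9716.
tᵢ = 2h cos θ_c/V₁ ⇒ h = tᵢ·V₁/(2 cos θ_c) = 0.0406·1532/(2·0.9716) = 32.01 m.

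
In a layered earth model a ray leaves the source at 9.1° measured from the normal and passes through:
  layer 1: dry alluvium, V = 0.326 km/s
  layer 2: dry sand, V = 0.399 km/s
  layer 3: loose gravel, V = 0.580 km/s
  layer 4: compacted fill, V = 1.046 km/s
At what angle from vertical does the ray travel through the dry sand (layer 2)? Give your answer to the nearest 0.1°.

Snell's law across each interface conserves sin θ / V, so sin θ_2 = V_2·sin θ₁/V₁.
sin θ_2 = 0.399 × sin 9.1° / 0.326 = 0.1936.
θ_2 = arcsin 0.1936 = 11.16°.

11.2°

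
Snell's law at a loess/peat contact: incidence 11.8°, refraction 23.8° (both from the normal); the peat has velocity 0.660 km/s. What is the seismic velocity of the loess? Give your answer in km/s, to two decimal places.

0.33 km/s

sin 11.8° = 0.2045; sin 23.8° = 0.4035.
V₁ = V₂·(sin θ₁/sin θ₂) = 0.660·(0.2045/0.4035) = 0.33 km/s.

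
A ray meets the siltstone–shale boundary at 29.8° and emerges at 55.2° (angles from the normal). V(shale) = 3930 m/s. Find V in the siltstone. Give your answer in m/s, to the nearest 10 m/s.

sin 29.8° = 0.4970; sin 55.2° = 0.8211.
V₁ = V₂·(sin θ₁/sin θ₂) = 3930·(0.4970/0.8211) = 2378.51 m/s.

2380 m/s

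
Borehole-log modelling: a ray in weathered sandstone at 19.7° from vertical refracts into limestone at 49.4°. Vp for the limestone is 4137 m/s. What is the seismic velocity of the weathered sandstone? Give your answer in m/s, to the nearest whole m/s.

sin 19.7° = 0.3371; sin 49.4° = 0.7593.
V₁ = V₂·(sin θ₁/sin θ₂) = 4137·(0.3371/0.7593) = 1836.71 m/s.

1837 m/s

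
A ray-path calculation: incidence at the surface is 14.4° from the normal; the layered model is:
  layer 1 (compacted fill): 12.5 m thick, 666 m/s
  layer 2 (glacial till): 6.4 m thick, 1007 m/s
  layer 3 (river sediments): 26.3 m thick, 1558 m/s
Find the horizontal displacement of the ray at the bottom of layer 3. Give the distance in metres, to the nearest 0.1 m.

24.6 m

Ray parameter p = sin 14.4° / 666 m/s = 3.7341e-04 s/m.
Layer 1: θ = 14.40°; offset = 12.5·tan 14.40° = 3.209 m.
Layer 2: sin θ = p·1007 = 0.3760 → θ = 22.09°; offset = 6.4·tan 22.09° = 2.597 m.
Layer 3: sin θ = p·1558 = 0.5818 → θ = 35.58°; offset = 26.3·tan 35.58° = 18.812 m.
Total horizontal offset = 24.618 m.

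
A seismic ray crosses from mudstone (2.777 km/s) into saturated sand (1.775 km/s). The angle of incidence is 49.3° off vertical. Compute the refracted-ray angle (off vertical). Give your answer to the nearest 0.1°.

29.0°

Snell's law: sin θ₂ = (V₂/V₁)·sin θ₁ = (1.775/2.777)·sin 49.3° = 0.4846.
θ₂ = sin⁻¹(0.4846) = 28.99° (from vertical).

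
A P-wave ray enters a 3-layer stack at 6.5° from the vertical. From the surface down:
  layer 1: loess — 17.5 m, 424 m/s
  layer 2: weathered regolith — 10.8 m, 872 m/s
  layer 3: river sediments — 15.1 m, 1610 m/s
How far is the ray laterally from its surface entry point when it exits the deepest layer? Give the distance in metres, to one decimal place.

11.8 m

Ray parameter p = sin 6.5° / 424 m/s = 2.6699e-04 s/m.
Layer 1: θ = 6.50°; offset = 17.5·tan 6.50° = 1.994 m.
Layer 2: sin θ = p·872 = 0.2328 → θ = 13.46°; offset = 10.8·tan 13.46° = 2.585 m.
Layer 3: sin θ = p·1610 = 0.4299 → θ = 25.46°; offset = 15.1·tan 25.46° = 7.189 m.
Summing the layer offsets gives 11.768 m.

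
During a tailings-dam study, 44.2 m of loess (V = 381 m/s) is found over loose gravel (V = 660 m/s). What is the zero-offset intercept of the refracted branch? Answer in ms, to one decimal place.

tᵢ = 2h·√(V₂²−V₁²)/(V₁V₂).
√(V₂²−V₁²) = √(660²−381²) = 538.9 m/s.
tᵢ = 2·44.2·538.9/(381·660) = 0.18946 s.

189.5 ms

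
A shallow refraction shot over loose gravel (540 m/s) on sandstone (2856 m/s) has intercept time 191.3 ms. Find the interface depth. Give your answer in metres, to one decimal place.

52.6 m

h = tᵢ·V₁·V₂ / (2·√(V₂²−V₁²)).
√(V₂²−V₁²) = √(2856² − 540²) = 2804.5 m/s.
h = 0.1913 s × 540 × 2856 / (2 × 2804.5) = 52.60 m.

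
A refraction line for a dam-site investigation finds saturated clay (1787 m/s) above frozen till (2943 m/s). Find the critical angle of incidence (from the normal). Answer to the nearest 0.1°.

37.4°

At critical incidence the refracted ray runs along the interface (θ₂ = 90°), so sin θ_c = V₁/V₂.
θ_c = arcsin(1787/2943) = arcsin 0.6072 = 37.39°.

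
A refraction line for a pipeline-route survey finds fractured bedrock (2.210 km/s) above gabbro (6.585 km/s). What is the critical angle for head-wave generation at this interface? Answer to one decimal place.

19.6°

Critical incidence: sin θ_c = V₁/V₂ = 2.210/6.585 = 0.3356.
θ_c = arcsin 0.3356 = 19.61°.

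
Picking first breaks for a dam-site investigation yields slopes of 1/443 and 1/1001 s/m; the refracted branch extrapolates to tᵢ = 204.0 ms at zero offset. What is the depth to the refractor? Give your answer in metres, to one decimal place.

h = tᵢ·V₁·V₂ / (2·√(V₂²−V₁²)).
√(V₂²−V₁²) = √(1001² − 443²) = 897.6 m/s.
h = 0.204 s × 443 × 1001 / (2 × 897.6) = 50.39 m.

50.4 m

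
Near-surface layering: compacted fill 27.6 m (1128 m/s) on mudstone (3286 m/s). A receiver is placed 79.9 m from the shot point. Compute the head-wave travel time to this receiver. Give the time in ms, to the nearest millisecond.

70 ms

t = x/V₂ + 2h·√(V₂²−V₁²)/(V₁V₂).
√(V₂²−V₁²) = √(3286²−1128²) = 3086.3 m/s; delay term = 2·27.6·3086.3/(1128·3286) = 0.04596 s.
t = 79.9/3286 + 0.04596 = 0.07028 s.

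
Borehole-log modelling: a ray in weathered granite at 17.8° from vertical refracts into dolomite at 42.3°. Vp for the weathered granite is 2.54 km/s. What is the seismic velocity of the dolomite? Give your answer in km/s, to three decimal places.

sin 17.8° = 0.3057; sin 42.3° = 0.6730.
V₂ = V₁·(sin θ₂/sin θ₁) = 2.54·(0.6730/0.3057) = 5.592 km/s.

5.592 km/s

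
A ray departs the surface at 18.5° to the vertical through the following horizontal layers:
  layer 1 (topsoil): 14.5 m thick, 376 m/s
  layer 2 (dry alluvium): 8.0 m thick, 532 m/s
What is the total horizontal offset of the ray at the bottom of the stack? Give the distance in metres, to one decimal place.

8.9 m

p = sin θ₁/V₁ = sin 18.5°/376 = 8.4390e-04 s/m is conserved through the stack.
Layer 1: θ = 18.50°; offset = 14.5·tan 18.50° = 4.852 m.
Layer 2: sin θ = p·532 = 0.4490 → θ = 26.68°; offset = 8.0·tan 26.68° = 4.019 m.
Summing the layer offsets gives 8.871 m.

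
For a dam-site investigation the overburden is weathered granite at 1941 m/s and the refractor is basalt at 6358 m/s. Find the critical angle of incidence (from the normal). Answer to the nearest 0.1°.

17.8°

At critical incidence the refracted ray runs along the interface (θ₂ = 90°), so sin θ_c = V₁/V₂.
θ_c = arcsin(1941/6358) = arcsin 0.3053 = 17.78°.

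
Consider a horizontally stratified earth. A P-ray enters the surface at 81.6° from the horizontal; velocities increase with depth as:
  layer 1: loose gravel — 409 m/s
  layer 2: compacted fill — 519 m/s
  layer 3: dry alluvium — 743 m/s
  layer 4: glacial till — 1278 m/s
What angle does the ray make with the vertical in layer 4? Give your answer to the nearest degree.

27°

From the normal: θ₁ = 90° − 81.6° = 8.4°.
Ray parameter p = sin 8.4° / 409 = 3.5717e-04 s/m.
sin θ_4 = p·V_4 = 3.5717e-04 × 1278 = 0.4565.
θ_4 = 27.16° from the vertical.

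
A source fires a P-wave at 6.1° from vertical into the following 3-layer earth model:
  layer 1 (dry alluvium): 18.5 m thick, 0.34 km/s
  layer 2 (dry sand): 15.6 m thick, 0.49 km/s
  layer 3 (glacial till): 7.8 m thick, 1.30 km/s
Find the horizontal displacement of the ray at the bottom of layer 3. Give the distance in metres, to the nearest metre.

8 m

Apply Snell's law at each interface; in layer i the horizontal offset is hᵢ·tan θᵢ.
Layer 1: θ = 6.10°; offset = 18.5·tan 6.10° = 1.977 m.
Layer 2: sin θ = 0.49·sin 6.1°/0.34 = 0.1531, θ = 8.81°; offset = 15.6·tan 8.81° = 2.418 m.
Layer 3: sin θ = 1.30·sin 6.1°/0.34 = 0.4063, θ = 23.97°; offset = 7.8·tan 23.97° = 3.468 m.
Total horizontal offset = 7.863 m.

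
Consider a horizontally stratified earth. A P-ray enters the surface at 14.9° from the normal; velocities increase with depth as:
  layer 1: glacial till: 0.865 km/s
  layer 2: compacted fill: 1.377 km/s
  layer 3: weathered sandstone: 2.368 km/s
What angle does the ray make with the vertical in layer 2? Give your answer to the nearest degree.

24°

Ray parameter p = sin 14.9° / 0.865 = 2.9726e-01 s/km.
sin θ_2 = p·V_2 = 2.9726e-01 × 1.377 = 0.4093.
θ_2 = 24.16° from the vertical.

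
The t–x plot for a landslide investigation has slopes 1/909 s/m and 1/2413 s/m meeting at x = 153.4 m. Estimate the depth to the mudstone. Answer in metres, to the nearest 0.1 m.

x_cross = 2h·√((V₂+V₁)/(V₂−V₁)) → h = x_cross / (2·√((V₂+V₁)/(V₂−V₁))).
√((V₂+V₁)/(V₂−V₁)) = √((2413+909)/(2413−909)) = 1.4862.
h = 153.4 / (2·1.4862) = 51.61 m.

51.6 m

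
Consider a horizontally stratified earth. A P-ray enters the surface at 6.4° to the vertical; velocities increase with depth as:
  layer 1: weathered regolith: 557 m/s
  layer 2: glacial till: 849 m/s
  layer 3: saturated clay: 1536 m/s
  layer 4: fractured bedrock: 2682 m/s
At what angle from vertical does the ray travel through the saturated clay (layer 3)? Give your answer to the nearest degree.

Ray parameter p = sin 6.4° / 557 = 2.0012e-04 s/m.
sin θ_3 = p·V_3 = 2.0012e-04 × 1536 = 0.3074.
θ_3 = 17.90° from the vertical.

18°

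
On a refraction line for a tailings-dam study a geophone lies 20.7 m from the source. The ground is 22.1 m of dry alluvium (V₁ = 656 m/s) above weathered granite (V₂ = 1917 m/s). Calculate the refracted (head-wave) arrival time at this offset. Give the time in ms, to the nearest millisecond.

74 ms

θ_c = arcsin(V₁/V₂) = arcsin(656/1917) = 20.01°, cos θ_c = 0.9396.
Intercept time tᵢ = 2h cos θ_c / V₁ = 2·22.1·0.9396/656 = 0.06331 s.
t = x/V₂ + tᵢ = 20.7/1917 + 0.06331 = 0.07411 s.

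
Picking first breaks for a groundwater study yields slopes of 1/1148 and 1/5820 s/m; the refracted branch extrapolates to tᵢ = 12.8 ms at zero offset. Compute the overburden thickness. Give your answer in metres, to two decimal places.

7.49 m

h = tᵢ·V₁·V₂ / (2·√(V₂²−V₁²)).
√(V₂²−V₁²) = √(5820² − 1148²) = 5705.7 m/s.
h = 0.0128 s × 1148 × 5820 / (2 × 5705.7) = 7.49 m.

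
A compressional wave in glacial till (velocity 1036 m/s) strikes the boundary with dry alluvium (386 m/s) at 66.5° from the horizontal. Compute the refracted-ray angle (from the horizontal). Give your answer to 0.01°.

Angle from the normal: 90° − 66.5° = 23.5°.
sin θ₁/V₁ = sin θ₂/V₂ ⇒ sin θ₂ = 386·sin 23.5°/1036 = 386·0.3987/1036 = 0.1486.
θ₂ = sin⁻¹(0.1486) = 8.54° (from vertical).
From the interface: 90° − 8.54° = 81.46°.

81.46°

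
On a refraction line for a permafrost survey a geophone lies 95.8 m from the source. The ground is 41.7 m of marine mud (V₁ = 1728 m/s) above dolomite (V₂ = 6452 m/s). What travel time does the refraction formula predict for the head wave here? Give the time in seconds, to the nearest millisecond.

θ_c = arcsin(V₁/V₂) = arcsin(1728/6452) = 15.53°, cos θ_c = 0.9635.
Intercept time tᵢ = 2h cos θ_c / V₁ = 2·41.7·0.9635/1728 = 0.04650 s.
t = x/V₂ + tᵢ = 95.8/6452 + 0.04650 = 0.06135 s.

0.061 s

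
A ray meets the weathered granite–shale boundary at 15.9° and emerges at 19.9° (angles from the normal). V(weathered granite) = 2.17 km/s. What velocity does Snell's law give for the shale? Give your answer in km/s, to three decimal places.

2.696 km/s

sin 15.9° = 0.2740; sin 19.9° = 0.3404.
V₂ = V₁·(sin θ₂/sin θ₁) = 2.17·(0.3404/0.2740) = 2.696 km/s.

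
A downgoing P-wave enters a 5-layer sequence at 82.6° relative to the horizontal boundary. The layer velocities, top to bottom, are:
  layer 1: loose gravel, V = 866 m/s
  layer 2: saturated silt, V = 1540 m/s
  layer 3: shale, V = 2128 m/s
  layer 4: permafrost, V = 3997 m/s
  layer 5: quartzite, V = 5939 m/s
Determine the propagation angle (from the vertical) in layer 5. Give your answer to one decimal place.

62.0°

From the normal: θ₁ = 90° − 82.6° = 7.4°.
Snell's law across each interface conserves sin θ / V, so sin θ_5 = V_5·sin θ₁/V₁.
sin θ_5 = 5939 × sin 7.4° / 866 = 0.8833.
θ_5 = arcsin 0.8833 = 62.04°.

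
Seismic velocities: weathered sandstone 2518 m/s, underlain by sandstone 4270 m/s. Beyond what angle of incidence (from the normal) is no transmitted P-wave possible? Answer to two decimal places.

36.14°

At critical incidence the refracted ray runs along the interface (θ₂ = 90°), so sin θ_c = V₁/V₂.
θ_c = arcsin(2518/4270) = arcsin 0.5897 = 36.14°.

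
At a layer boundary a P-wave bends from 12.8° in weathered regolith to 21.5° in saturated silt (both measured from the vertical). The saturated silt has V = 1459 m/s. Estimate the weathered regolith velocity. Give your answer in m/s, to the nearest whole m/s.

sin 12.8° = 0.2215; sin 21.5° = 0.3665.
V₁ = V₂·(sin θ₁/sin θ₂) = 1459·(0.2215/0.3665) = 881.96 m/s.

882 m/s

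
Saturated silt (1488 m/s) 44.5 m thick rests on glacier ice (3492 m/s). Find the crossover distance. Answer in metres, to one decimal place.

x_cross = 2h·√((V₂+V₁)/(V₂−V₁)).
(V₂+V₁)/(V₂−V₁) = (3492+1488)/(3492−1488) = 2.4850; √ = 1.5764.
x_cross = 2·44.5·1.5764 = 140.30 m.

140.3 m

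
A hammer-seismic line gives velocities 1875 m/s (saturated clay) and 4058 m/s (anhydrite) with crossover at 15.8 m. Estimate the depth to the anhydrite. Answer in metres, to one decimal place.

4.8 m

h = (x_cross/2)·√((V₂−V₁)/(V₂+V₁)).
(V₂−V₁)/(V₂+V₁) = (4058−1875)/(4058+1875) = 0.3679; √ = 0.6066.
h = (15.8/2)·0.6066 = 4.79 m.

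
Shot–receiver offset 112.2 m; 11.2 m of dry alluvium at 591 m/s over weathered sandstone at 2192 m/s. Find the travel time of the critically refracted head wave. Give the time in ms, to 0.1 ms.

t = x/V₂ + 2h·√(V₂²−V₁²)/(V₁V₂).
√(V₂²−V₁²) = √(2192²−591²) = 2110.8 m/s; delay term = 2·11.2·2110.8/(591·2192) = 0.03650 s.
t = 112.2/2192 + 0.03650 = 0.08768 s.

87.7 ms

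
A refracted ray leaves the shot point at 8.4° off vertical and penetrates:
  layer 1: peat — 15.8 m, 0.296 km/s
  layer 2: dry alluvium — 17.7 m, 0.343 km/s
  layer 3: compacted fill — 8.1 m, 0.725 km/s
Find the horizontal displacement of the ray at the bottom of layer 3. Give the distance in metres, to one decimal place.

8.5 m

Apply Snell's law at each interface; in layer i the horizontal offset is hᵢ·tan θᵢ.
Layer 1: θ = 8.40°; offset = 15.8·tan 8.40° = 2.333 m.
Layer 2: sin θ = 0.343·sin 8.4°/0.296 = 0.1693, θ = 9.75°; offset = 17.7·tan 9.75° = 3.040 m.
Layer 3: sin θ = 0.725·sin 8.4°/0.296 = 0.3578, θ = 20.97°; offset = 8.1·tan 20.97° = 3.104 m.
Summing the layer offsets gives 8.477 m.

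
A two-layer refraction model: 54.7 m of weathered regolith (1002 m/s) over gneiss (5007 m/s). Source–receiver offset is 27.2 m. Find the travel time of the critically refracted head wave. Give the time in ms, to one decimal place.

112.4 ms

t = x/V₂ + 2h·√(V₂²−V₁²)/(V₁V₂).
√(V₂²−V₁²) = √(5007²−1002²) = 4905.7 m/s; delay term = 2·54.7·4905.7/(1002·5007) = 0.10697 s.
t = 27.2/5007 + 0.10697 = 0.11241 s.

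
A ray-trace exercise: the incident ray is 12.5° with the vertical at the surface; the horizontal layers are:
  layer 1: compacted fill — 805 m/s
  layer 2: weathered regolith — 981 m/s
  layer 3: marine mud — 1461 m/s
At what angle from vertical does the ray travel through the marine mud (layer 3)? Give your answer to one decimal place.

23.1°

Ray parameter p = sin 12.5° / 805 = 2.6887e-04 s/m.
sin θ_3 = p·V_3 = 2.6887e-04 × 1461 = 0.3928.
θ_3 = arcsin 0.3928 = 23.13°.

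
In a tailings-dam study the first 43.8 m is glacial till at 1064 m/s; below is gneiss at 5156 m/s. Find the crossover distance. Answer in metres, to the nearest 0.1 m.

θ_c = arcsin(1064/5156) = 11.91°, so cos θ_c = 0.9785 and tᵢ = 2h cos θ_c/V₁ = 0.0806 s.
At crossover x/V₁ = x/V₂ + tᵢ ⇒ x = tᵢ/(1/V₁ − 1/V₂) = 0.08056/(9.3985e-04 − 1.9395e-04) = 108.00 m.

108.0 m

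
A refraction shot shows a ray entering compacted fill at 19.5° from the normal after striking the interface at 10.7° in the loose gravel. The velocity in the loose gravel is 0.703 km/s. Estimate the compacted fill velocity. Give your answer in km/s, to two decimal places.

1.26 km/s

sin 10.7° = 0.1857; sin 19.5° = 0.3338.
V₂ = V₁·(sin θ₂/sin θ₁) = 0.703·(0.3338/0.1857) = 1.26 km/s.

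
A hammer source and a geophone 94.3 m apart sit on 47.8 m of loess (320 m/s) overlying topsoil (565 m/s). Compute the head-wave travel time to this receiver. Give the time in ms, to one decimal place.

413.1 ms

θ_c = arcsin(V₁/V₂) = arcsin(320/565) = 34.50°, cos θ_c = 0.8241.
Intercept time tᵢ = 2h cos θ_c / V₁ = 2·47.8·0.8241/320 = 0.24621 s.
t = x/V₂ + tᵢ = 94.3/565 + 0.24621 = 0.41312 s.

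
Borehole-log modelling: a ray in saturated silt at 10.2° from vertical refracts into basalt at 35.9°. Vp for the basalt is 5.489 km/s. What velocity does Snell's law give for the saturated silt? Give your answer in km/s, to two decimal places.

1.66 km/s

Snell's law: sin 10.2°/V₁ = sin 35.9°/V₂.
V₁ = V₂·sin 10.2°/sin 35.9° = 5.489 × 0.3020 = 1.66 km/s.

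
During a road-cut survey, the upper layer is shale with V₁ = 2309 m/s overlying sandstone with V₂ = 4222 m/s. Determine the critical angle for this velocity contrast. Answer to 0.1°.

33.2°

Critical incidence: sin θ_c = V₁/V₂ = 2309/4222 = 0.5469.
θ_c = arcsin 0.5469 = 33.15°.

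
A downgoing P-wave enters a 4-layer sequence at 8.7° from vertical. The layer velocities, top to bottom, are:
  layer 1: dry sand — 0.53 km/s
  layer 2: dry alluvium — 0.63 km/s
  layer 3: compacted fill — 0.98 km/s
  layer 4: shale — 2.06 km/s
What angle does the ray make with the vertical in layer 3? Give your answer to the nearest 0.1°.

Ray parameter p = sin 8.7° / 0.53 = 2.8540e-01 s/km.
sin θ_3 = p·V_3 = 2.8540e-01 × 0.98 = 0.2797.
θ_3 = arcsin 0.2797 = 16.24°.

16.2°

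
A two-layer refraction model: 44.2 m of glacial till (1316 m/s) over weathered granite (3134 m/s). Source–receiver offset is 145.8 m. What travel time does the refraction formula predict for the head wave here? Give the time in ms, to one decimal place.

107.5 ms

t = x/V₂ + 2h·√(V₂²−V₁²)/(V₁V₂).
√(V₂²−V₁²) = √(3134²−1316²) = 2844.3 m/s; delay term = 2·44.2·2844.3/(1316·3134) = 0.06096 s.
t = 145.8/3134 + 0.06096 = 0.10749 s.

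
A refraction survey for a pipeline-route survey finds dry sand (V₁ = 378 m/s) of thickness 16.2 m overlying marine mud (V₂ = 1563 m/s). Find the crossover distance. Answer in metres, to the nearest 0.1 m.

θ_c = arcsin(378/1563) = 14.00°, so cos θ_c = 0.9703 and tᵢ = 2h cos θ_c/V₁ = 0.0832 s.
At crossover x/V₁ = x/V₂ + tᵢ ⇒ x = tᵢ/(1/V₁ − 1/V₂) = 0.08317/(2.6455e-03 − 6.3980e-04) = 41.47 m.

41.5 m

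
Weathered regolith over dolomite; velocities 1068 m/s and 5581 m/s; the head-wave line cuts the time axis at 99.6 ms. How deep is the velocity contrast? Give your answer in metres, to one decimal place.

θ_c = arcsin(1068/5581) = 11.03°; cos θ_c = 0.9815.
tᵢ = 2h cos θ_c/V₁ ⇒ h = tᵢ·V₁/(2 cos θ_c) = 0.0996·1068/(2·0.9815) = 54.19 m.

54.2 m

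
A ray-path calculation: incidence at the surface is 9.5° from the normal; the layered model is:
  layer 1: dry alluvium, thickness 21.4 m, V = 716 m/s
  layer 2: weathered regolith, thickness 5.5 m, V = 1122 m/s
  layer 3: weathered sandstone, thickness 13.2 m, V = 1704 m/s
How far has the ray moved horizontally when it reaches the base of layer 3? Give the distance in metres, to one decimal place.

10.7 m

Ray parameter p = sin 9.5° / 716 m/s = 2.3051e-04 s/m.
Layer 1: θ = 9.50°; offset = 21.4·tan 9.50° = 3.581 m.
Layer 2: sin θ = p·1122 = 0.2586 → θ = 14.99°; offset = 5.5·tan 14.99° = 1.473 m.
Layer 3: sin θ = p·1704 = 0.3928 → θ = 23.13°; offset = 13.2·tan 23.13° = 5.638 m.
Summing the layer offsets gives 10.692 m.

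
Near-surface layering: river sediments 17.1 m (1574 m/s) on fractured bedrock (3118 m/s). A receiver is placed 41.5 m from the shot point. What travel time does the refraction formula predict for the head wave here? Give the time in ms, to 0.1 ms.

32.1 ms

t = x/V₂ + 2h·√(V₂²−V₁²)/(V₁V₂).
√(V₂²−V₁²) = √(3118²−1574²) = 2691.6 m/s; delay term = 2·17.1·2691.6/(1574·3118) = 0.01876 s.
t = 41.5/3118 + 0.01876 = 0.03207 s.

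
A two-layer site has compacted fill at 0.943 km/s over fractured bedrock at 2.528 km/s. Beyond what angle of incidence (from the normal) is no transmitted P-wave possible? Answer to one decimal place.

Critical incidence: sin θ_c = V₁/V₂ = 0.943/2.528 = 0.3730.
θ_c = arcsin 0.3730 = 21.90°.

21.9°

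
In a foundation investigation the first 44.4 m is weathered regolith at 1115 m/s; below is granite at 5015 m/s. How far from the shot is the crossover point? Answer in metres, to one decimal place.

111.3 m

x_cross = 2h·√((V₂+V₁)/(V₂−V₁)).
(V₂+V₁)/(V₂−V₁) = (5015+1115)/(5015−1115) = 1.5718; √ = 1.2537.
x_cross = 2·44.4·1.2537 = 111.33 m.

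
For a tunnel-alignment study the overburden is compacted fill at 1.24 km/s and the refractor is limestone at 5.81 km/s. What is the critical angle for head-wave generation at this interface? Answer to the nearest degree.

At critical incidence the refracted ray runs along the interface (θ₂ = 90°), so sin θ_c = V₁/V₂.
θ_c = arcsin(1.24/5.81) = arcsin 0.2134 = 12.32°.

12°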